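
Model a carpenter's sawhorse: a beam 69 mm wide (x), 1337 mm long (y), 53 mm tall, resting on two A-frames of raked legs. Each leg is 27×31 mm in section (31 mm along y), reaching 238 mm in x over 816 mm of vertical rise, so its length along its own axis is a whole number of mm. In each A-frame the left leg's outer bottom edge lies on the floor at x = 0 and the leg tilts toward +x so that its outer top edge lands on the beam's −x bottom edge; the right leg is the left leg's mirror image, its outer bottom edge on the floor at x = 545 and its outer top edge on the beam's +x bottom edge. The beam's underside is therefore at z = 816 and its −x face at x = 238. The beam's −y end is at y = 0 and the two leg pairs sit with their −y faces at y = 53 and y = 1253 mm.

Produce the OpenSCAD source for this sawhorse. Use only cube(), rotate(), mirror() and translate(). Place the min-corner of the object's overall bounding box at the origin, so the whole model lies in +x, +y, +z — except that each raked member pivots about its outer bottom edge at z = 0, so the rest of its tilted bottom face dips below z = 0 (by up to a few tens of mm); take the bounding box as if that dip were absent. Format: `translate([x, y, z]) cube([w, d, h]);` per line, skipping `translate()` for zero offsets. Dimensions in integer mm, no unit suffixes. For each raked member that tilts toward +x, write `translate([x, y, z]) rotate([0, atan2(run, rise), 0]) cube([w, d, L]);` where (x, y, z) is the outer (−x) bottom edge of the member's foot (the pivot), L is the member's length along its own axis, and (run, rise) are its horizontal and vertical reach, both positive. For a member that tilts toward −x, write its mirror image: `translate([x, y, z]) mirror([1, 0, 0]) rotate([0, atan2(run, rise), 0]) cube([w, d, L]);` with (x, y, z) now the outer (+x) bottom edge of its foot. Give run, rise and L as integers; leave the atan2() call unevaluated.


translate([238, 0, 816]) cube([69, 1337, 53]);
translate([0, 53, 0]) rotate([0, atan2(238, 816), 0]) cube([27, 31, 850]);
translate([545, 53, 0]) mirror([1, 0, 0]) rotate([0, atan2(238, 816), 0]) cube([27, 31, 850]);
translate([0, 1253, 0]) rotate([0, atan2(238, 816), 0]) cube([27, 31, 850]);
translate([545, 1253, 0]) mirror([1, 0, 0]) rotate([0, atan2(238, 816), 0]) cube([27, 31, 850]);


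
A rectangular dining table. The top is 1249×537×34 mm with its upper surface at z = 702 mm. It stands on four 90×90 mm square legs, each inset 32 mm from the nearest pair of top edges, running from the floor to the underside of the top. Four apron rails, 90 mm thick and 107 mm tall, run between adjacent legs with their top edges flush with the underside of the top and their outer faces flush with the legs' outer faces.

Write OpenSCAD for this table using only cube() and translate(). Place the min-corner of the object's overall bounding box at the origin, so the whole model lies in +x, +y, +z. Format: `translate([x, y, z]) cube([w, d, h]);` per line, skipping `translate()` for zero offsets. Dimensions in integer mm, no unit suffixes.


// leg_h = 702 - 34 = 668
// apron z = 668 - 107 = 561
translate([0, 0, 668]) cube([1249, 537, 34]);
translate([32, 32, 0]) cube([90, 90, 668]);
translate([1127, 32, 0]) cube([90, 90, 668]);
translate([32, 415, 0]) cube([90, 90, 668]);
translate([1127, 415, 0]) cube([90, 90, 668]);
translate([122, 32, 561]) cube([1005, 90, 107]);
translate([122, 415, 561]) cube([1005, 90, 107]);
translate([32, 122, 561]) cube([90, 293, 107]);
translate([1127, 122, 561]) cube([90, 293, 107]);


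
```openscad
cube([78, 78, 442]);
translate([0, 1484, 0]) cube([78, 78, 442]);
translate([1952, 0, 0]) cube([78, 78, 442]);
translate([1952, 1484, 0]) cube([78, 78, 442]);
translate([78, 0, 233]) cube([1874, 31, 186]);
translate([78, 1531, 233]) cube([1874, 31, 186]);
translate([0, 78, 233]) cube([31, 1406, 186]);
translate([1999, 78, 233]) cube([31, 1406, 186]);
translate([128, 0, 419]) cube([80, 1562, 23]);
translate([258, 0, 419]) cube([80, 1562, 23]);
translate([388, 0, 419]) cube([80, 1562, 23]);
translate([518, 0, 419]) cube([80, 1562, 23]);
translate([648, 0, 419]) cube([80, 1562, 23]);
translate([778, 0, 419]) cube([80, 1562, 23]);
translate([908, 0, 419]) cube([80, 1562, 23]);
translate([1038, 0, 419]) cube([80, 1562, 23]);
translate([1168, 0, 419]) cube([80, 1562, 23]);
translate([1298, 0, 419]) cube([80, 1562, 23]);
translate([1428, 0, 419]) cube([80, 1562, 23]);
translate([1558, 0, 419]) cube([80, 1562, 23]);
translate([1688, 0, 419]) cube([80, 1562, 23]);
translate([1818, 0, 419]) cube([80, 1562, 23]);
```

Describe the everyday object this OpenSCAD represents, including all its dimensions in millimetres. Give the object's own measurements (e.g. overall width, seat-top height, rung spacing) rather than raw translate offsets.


A bed frame 2030 mm long (x) by 1562 mm wide (y). Four 78×78 mm corner posts, 442 mm tall, at the corners of the footprint. Four rails of 31 mm thickness and 186 mm height run between adjacent posts with their undersides at z = 233 mm, their outer faces flush with the outside of the frame (the two x-running rails run between the posts' inner faces; the two y-running rails run between the posts' inner faces). 14 slats, each 80 mm wide (x) and 23 mm thick, lie across the top of the two x-running rails, running the full 1562 mm width of the frame in y; along x they sit between the end posts with a 50 mm gap after the −x posts and between neighbouring slats, leaving 54 mm before the +x posts.


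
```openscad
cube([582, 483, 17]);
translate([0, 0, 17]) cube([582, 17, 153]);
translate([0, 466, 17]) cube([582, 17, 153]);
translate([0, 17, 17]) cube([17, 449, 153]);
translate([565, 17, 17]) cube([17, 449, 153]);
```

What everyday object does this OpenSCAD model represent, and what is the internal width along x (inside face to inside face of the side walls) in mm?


An open box. The internal width is 548 mm.

A 582×483 base slab with four walls standing on it — an open box. The base is 582 mm wide and the walls are 17 mm thick, so the internal width is 582 − 2 × 17 = 548 mm.


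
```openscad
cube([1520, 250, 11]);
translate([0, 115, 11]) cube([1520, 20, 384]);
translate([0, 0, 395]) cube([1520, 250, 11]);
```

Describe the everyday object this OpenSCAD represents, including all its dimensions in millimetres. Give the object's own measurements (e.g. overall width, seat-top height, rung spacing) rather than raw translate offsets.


An I-beam lying along x, 1520 mm long. Overall section height 406 mm. Two flanges 250 mm wide (y) and 11 mm thick, one on the floor and one at the top; a web 20 mm thick runs between them, centred on the flange width.


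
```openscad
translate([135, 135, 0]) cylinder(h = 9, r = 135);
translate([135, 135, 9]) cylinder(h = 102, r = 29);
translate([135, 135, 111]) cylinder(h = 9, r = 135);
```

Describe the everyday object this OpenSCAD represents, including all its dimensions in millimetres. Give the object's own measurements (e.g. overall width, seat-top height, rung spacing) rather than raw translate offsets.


A spool: two coaxial disc flanges of radius 135 mm and thickness 9 mm, joined by a core cylinder of radius 29 mm and height 102 mm. The lower flange rests on z = 0 and the three cylinders share a vertical axis.


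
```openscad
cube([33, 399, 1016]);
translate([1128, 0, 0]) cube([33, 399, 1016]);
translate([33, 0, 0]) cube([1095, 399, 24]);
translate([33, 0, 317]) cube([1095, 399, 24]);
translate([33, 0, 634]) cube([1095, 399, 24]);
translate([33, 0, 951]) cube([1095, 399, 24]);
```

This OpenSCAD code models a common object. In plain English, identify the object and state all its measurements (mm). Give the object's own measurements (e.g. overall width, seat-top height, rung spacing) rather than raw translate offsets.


An open bookshelf. Two side panels, each 33 mm thick, 399 mm deep and 1016 mm tall, stand 1161 mm apart (outside-to-outside). Between them sit 4 shelves, each 24 mm thick and 399 mm deep, spanning the full gap between the sides. The bottom shelf rests on the floor (its underside at z = 0) and the clear gap between one shelf's top and the next shelf's underside is 293 mm.


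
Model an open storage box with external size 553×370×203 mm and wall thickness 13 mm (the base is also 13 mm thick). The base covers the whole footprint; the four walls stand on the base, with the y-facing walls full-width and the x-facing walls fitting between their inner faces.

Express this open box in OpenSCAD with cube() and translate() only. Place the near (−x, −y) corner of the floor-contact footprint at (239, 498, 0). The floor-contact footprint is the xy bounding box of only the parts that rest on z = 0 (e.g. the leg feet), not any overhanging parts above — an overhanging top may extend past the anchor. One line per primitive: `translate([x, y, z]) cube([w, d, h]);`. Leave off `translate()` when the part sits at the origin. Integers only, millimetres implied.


translate([239, 498, 0]) cube([553, 370, 13]);
translate([239, 498, 13]) cube([553, 13, 190]);
translate([239, 855, 13]) cube([553, 13, 190]);
translate([239, 511, 13]) cube([13, 344, 190]);
translate([779, 511, 13]) cube([13, 344, 190]);


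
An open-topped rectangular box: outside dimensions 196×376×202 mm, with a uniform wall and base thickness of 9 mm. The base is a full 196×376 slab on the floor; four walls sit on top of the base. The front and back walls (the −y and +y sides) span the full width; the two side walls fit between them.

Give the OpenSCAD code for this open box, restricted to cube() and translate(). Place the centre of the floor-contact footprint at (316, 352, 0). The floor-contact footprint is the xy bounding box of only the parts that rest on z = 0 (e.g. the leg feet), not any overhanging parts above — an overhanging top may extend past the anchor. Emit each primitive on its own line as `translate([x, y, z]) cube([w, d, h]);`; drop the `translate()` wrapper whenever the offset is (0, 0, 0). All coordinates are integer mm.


translate([218, 164, 0]) cube([196, 376, 9]);
translate([218, 164, 9]) cube([196, 9, 193]);
translate([218, 531, 9]) cube([196, 9, 193]);
translate([218, 173, 9]) cube([9, 358, 193]);
translate([405, 173, 9]) cube([9, 358, 193]);


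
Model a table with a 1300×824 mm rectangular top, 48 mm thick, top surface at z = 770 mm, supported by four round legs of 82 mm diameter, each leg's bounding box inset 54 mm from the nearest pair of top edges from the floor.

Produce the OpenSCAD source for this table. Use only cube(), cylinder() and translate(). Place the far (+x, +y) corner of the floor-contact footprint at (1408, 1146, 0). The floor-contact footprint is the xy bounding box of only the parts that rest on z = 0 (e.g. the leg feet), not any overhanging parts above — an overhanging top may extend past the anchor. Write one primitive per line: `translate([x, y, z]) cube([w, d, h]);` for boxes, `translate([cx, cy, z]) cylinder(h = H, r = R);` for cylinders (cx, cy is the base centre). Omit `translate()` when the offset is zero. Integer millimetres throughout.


translate([162, 376, 722]) cube([1300, 824, 48]);
translate([257, 471, 0]) cylinder(h = 722, r = 41);
translate([1367, 471, 0]) cylinder(h = 722, r = 41);
translate([257, 1105, 0]) cylinder(h = 722, r = 41);
translate([1367, 1105, 0]) cylinder(h = 722, r = 41);


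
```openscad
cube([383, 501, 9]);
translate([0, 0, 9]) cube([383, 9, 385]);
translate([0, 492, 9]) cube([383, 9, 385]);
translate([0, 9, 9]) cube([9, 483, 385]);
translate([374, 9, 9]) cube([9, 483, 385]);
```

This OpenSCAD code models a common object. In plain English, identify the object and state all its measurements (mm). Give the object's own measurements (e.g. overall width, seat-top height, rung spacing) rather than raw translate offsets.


An open-topped rectangular box: outside dimensions 383×501×394 mm, with a uniform wall and base thickness of 9 mm. The base is a full 383×501 slab on the floor; four walls sit on top of the base. The front and back walls (the −y and +y sides) span the full width; the two side walls fit between them.


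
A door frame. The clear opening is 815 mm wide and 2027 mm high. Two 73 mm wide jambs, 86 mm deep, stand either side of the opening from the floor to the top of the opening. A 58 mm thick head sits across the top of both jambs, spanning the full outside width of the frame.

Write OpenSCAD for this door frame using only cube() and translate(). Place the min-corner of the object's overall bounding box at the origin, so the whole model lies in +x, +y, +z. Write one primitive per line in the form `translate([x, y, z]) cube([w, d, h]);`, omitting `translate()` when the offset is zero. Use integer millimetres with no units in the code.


cube([73, 86, 2027]);
translate([888, 0, 0]) cube([73, 86, 2027]);
translate([0, 0, 2027]) cube([961, 86, 58]);


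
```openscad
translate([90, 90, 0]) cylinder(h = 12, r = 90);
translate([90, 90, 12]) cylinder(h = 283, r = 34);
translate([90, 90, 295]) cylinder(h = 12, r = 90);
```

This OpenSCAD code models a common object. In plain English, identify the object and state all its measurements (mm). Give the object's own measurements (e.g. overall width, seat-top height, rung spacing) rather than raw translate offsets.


A spool: two coaxial disc flanges of radius 90 mm and thickness 12 mm, joined by a core cylinder of radius 34 mm and height 283 mm. The lower flange rests on z = 0 and the three cylinders share a vertical axis.


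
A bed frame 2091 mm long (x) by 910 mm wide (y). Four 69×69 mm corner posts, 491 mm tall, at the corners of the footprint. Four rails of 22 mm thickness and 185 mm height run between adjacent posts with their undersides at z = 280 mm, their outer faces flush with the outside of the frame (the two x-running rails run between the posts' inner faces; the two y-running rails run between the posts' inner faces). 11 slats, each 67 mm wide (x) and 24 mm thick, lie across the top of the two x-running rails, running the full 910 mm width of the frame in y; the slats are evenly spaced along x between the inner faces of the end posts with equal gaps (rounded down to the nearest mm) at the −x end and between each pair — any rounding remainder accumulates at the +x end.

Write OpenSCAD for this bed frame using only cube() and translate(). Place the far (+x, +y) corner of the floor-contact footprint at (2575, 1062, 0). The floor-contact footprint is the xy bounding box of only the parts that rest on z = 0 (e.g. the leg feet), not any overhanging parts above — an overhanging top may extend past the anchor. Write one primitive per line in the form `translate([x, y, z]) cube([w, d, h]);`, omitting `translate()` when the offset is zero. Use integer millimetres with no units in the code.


// slat z = rail_z + rail_h = 280 + 185 = 465
// slat gap = ⌊(1953 − 11·67) / 12⌋ = 101
translate([484, 152, 0]) cube([69, 69, 491]);
translate([484, 993, 0]) cube([69, 69, 491]);
translate([2506, 152, 0]) cube([69, 69, 491]);
translate([2506, 993, 0]) cube([69, 69, 491]);
translate([553, 152, 280]) cube([1953, 22, 185]);
translate([553, 1040, 280]) cube([1953, 22, 185]);
translate([484, 221, 280]) cube([22, 772, 185]);
translate([2553, 221, 280]) cube([22, 772, 185]);
translate([654, 152, 465]) cube([67, 910, 24]);
translate([822, 152, 465]) cube([67, 910, 24]);
translate([990, 152, 465]) cube([67, 910, 24]);
translate([1158, 152, 465]) cube([67, 910, 24]);
translate([1326, 152, 465]) cube([67, 910, 24]);
translate([1494, 152, 465]) cube([67, 910, 24]);
translate([1662, 152, 465]) cube([67, 910, 24]);
translate([1830, 152, 465]) cube([67, 910, 24]);
translate([1998, 152, 465]) cube([67, 910, 24]);
translate([2166, 152, 465]) cube([67, 910, 24]);
translate([2334, 152, 465]) cube([67, 910, 24]);


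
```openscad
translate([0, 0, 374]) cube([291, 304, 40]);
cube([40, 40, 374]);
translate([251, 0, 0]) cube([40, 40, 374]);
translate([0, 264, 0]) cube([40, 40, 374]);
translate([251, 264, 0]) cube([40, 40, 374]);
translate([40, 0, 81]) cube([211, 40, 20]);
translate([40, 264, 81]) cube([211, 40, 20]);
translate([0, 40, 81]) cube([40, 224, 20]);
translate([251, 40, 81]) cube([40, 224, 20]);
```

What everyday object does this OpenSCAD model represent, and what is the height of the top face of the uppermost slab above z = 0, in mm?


A stool. The seat height is 414 mm.

A 291×304×40 slab at z = 374 on four corner posts — a stool. The seat top is 374 + 40 = 414 mm.


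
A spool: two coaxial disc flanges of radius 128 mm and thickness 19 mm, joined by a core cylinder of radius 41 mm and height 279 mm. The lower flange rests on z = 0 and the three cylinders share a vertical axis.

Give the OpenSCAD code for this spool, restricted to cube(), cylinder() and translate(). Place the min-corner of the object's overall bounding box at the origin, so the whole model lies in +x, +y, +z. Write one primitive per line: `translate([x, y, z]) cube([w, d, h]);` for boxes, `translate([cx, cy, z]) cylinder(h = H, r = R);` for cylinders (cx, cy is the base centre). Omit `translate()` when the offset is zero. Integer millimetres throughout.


translate([128, 128, 0]) cylinder(h = 19, r = 128);
translate([128, 128, 19]) cylinder(h = 279, r = 41);
translate([128, 128, 298]) cylinder(h = 19, r = 128);


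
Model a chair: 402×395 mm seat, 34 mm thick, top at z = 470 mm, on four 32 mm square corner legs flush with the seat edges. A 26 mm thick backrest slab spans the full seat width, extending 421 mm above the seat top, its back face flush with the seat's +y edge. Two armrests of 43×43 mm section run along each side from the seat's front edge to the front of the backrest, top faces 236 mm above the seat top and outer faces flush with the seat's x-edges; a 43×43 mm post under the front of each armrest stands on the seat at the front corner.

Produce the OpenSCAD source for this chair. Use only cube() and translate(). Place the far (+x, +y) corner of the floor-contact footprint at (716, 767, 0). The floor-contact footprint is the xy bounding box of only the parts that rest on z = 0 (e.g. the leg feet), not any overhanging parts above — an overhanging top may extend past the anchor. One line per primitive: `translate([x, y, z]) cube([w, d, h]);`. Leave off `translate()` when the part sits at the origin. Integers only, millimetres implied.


translate([314, 372, 436]) cube([402, 395, 34]);
translate([314, 372, 0]) cube([32, 32, 436]);
translate([684, 372, 0]) cube([32, 32, 436]);
translate([314, 735, 0]) cube([32, 32, 436]);
translate([684, 735, 0]) cube([32, 32, 436]);
translate([314, 741, 470]) cube([402, 26, 421]);
translate([314, 372, 663]) cube([43, 369, 43]);
translate([673, 372, 663]) cube([43, 369, 43]);
translate([314, 372, 470]) cube([43, 43, 193]);
translate([673, 372, 470]) cube([43, 43, 193]);


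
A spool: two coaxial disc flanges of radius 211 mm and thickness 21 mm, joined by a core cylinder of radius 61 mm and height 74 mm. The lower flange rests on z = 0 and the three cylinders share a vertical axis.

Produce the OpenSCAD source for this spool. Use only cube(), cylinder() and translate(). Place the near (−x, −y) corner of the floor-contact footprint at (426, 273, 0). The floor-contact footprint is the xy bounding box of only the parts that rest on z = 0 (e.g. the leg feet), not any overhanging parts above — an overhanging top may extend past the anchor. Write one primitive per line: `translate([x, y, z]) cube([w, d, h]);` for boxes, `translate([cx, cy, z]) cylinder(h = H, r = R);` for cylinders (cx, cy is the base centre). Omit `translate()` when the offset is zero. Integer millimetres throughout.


translate([637, 484, 0]) cylinder(h = 21, r = 211);
translate([637, 484, 21]) cylinder(h = 74, r = 61);
translate([637, 484, 95]) cylinder(h = 21, r = 211);


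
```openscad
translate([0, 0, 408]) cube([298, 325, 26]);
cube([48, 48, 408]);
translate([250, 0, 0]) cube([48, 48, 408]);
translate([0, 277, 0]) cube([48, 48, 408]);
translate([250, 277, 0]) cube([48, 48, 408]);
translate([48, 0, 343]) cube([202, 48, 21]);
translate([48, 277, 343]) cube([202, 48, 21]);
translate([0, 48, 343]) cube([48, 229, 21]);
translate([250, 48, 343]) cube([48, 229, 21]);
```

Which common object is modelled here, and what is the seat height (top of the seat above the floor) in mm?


A stool. The seat height is 434 mm.

A 298×325×26 slab at z = 408 on four corner posts — a stool. The seat top is 408 + 26 = 434 mm.


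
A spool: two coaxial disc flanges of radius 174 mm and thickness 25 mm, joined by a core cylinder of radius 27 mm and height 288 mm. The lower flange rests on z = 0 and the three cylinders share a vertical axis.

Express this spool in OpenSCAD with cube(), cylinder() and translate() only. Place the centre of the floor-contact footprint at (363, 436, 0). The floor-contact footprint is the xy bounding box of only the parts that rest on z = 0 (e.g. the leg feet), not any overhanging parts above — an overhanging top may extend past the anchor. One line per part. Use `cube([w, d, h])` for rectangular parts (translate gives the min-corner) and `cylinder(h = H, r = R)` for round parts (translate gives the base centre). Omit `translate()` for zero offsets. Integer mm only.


translate([363, 436, 0]) cylinder(h = 25, r = 174);
translate([363, 436, 25]) cylinder(h = 288, r = 27);
translate([363, 436, 313]) cylinder(h = 25, r = 174);


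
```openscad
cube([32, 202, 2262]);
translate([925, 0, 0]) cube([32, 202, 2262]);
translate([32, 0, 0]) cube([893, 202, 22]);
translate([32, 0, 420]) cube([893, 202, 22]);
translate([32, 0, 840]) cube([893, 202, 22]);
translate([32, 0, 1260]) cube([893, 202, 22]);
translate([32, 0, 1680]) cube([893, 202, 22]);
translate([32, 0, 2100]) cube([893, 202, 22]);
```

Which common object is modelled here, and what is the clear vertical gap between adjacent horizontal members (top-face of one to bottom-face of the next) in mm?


A bookshelf. The clear shelf gap is 398 mm.

Two tall side panels with 6 horizontal boards between them — a bookshelf. The first two shelf undersides are at z = 0 and z = 420; with shelf thickness 22, the clear gap is 420 − 0 − 22 = 398 mm.


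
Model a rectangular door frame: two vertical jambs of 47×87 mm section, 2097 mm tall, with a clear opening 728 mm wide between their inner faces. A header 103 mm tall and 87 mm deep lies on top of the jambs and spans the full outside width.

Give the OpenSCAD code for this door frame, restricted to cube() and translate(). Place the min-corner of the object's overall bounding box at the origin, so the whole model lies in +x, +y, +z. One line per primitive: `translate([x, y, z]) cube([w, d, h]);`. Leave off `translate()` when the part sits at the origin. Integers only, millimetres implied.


cube([47, 87, 2097]);
translate([775, 0, 0]) cube([47, 87, 2097]);
translate([0, 0, 2097]) cube([822, 87, 103]);


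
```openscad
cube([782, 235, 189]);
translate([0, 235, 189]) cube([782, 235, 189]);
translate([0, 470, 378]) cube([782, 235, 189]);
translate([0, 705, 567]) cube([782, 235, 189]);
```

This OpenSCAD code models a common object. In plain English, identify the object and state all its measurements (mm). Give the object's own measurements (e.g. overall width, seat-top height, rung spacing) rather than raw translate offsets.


A straight staircase of 4 solid steps. Each step is 782 mm wide (x), 235 mm deep (y, the going) and 189 mm tall (the rise). The first step rests on the floor; each subsequent step sits one going further in +y and one rise higher in +z, directly behind and above the previous step with no overlap.


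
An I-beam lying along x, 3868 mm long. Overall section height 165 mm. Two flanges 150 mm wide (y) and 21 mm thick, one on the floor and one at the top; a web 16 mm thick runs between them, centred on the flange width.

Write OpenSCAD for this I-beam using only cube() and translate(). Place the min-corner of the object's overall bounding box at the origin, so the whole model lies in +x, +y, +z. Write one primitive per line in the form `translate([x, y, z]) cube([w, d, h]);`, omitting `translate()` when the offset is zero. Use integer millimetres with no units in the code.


cube([3868, 150, 21]);
translate([0, 67, 21]) cube([3868, 16, 123]);
translate([0, 0, 144]) cube([3868, 150, 21]);


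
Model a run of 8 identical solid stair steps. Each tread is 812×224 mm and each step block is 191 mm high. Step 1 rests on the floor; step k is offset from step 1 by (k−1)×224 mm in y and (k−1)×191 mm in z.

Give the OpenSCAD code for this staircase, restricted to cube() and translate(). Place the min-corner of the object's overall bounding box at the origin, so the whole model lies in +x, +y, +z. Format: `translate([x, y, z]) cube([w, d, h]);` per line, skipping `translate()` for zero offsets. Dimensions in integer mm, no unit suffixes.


cube([812, 224, 191]);
translate([0, 224, 191]) cube([812, 224, 191]);
translate([0, 448, 382]) cube([812, 224, 191]);
translate([0, 672, 573]) cube([812, 224, 191]);
translate([0, 896, 764]) cube([812, 224, 191]);
translate([0, 1120, 955]) cube([812, 224, 191]);
translate([0, 1344, 1146]) cube([812, 224, 191]);
translate([0, 1568, 1337]) cube([812, 224, 191]);


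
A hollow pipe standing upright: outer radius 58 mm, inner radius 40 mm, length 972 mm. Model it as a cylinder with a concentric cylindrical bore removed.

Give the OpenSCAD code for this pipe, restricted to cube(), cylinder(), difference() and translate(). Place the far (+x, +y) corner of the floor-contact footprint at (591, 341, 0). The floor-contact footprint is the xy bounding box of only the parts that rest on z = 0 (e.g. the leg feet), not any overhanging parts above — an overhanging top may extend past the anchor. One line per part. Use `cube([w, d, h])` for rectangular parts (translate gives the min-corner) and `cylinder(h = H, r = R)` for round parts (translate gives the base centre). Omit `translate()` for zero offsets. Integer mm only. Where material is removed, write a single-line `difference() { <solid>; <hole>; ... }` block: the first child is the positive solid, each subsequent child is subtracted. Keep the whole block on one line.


difference() { translate([533, 283, 0]) cylinder(h = 972, r = 58); translate([533, 283, 0]) cylinder(h = 972, r = 40); }


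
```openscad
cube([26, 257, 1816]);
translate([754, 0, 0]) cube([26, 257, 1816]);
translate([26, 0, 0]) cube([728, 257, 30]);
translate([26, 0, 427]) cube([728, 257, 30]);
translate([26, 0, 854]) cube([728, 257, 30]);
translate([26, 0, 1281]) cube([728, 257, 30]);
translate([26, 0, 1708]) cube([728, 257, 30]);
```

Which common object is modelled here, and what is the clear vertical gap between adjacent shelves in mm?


A bookshelf. The clear shelf gap is 397 mm.

Two tall side panels with 5 horizontal boards between them — a bookshelf. The first two shelf undersides are at z = 0 and z = 427; with shelf thickness 30, the clear gap is 427 − 0 − 30 = 397 mm.


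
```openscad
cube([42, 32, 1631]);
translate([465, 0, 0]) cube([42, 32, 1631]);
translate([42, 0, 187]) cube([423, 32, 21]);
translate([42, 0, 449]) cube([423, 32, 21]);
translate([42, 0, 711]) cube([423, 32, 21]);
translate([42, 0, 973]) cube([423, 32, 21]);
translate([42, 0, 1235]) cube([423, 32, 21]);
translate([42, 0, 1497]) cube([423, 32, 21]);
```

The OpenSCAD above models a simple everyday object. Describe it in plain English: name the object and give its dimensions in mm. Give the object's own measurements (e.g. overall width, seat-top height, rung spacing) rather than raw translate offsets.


A straight ladder. Two 42×32 mm vertical rails, 1631 mm tall, stand 507 mm apart (outside-to-outside) with their front faces coplanar on the −y side. 6 rungs, each 32 mm deep and 21 mm tall, span between the inner faces of the rails, front faces flush with the rails. The lowest rung's underside is at z = 187 mm and rungs are spaced 262 mm apart (underside to underside).


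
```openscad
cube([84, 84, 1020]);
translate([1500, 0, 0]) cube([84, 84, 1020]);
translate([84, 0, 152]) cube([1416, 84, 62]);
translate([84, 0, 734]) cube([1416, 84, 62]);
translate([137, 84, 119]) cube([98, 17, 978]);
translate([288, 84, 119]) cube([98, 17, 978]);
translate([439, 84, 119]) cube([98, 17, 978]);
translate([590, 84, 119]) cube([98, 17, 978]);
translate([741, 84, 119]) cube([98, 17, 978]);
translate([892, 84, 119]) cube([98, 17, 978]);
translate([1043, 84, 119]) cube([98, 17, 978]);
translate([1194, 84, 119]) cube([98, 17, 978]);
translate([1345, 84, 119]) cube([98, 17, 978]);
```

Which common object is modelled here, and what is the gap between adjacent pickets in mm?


A fence section. The picket gap is 53 mm.

Two posts, two rails, 9 pickets — a fence section. Span 1416 mm holds 9 pickets of 98 mm with 10 equal gaps: ⌊(1416 − 9·98) / 10⌋ = 53 mm.


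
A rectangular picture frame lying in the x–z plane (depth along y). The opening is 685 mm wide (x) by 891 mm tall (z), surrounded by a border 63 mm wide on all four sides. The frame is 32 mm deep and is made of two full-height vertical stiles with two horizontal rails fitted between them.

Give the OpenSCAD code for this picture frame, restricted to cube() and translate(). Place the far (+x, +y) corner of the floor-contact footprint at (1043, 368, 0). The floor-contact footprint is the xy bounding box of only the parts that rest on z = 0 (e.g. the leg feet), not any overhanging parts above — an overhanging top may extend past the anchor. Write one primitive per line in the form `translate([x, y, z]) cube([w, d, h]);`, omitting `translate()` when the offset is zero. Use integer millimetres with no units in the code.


translate([232, 336, 0]) cube([63, 32, 1017]);
translate([980, 336, 0]) cube([63, 32, 1017]);
translate([295, 336, 0]) cube([685, 32, 63]);
translate([295, 336, 954]) cube([685, 32, 63]);


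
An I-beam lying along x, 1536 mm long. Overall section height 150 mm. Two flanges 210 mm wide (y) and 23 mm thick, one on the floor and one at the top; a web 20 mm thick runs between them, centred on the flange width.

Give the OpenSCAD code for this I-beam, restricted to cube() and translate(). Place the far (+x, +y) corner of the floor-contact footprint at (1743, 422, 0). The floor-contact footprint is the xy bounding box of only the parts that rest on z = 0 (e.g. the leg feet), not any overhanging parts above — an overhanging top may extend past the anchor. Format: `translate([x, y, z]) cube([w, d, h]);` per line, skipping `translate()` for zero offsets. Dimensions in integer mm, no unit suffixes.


translate([207, 212, 0]) cube([1536, 210, 23]);
translate([207, 307, 23]) cube([1536, 20, 104]);
translate([207, 212, 127]) cube([1536, 210, 23]);


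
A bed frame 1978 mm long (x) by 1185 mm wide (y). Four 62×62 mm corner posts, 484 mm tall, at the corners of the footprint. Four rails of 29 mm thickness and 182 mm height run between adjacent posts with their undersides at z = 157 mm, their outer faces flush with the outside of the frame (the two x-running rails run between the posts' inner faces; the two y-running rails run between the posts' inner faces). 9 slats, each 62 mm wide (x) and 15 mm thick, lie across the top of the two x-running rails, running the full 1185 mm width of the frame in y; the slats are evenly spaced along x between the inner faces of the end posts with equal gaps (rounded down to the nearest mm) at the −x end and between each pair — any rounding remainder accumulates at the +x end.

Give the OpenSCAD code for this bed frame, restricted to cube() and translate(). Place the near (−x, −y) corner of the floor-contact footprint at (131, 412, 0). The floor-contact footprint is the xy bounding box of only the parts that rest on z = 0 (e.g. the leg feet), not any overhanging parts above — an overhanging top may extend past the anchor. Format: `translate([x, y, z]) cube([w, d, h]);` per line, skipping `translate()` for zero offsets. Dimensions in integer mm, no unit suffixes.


translate([131, 412, 0]) cube([62, 62, 484]);
translate([131, 1535, 0]) cube([62, 62, 484]);
translate([2047, 412, 0]) cube([62, 62, 484]);
translate([2047, 1535, 0]) cube([62, 62, 484]);
translate([193, 412, 157]) cube([1854, 29, 182]);
translate([193, 1568, 157]) cube([1854, 29, 182]);
translate([131, 474, 157]) cube([29, 1061, 182]);
translate([2080, 474, 157]) cube([29, 1061, 182]);
translate([322, 412, 339]) cube([62, 1185, 15]);
translate([513, 412, 339]) cube([62, 1185, 15]);
translate([704, 412, 339]) cube([62, 1185, 15]);
translate([895, 412, 339]) cube([62, 1185, 15]);
translate([1086, 412, 339]) cube([62, 1185, 15]);
translate([1277, 412, 339]) cube([62, 1185, 15]);
translate([1468, 412, 339]) cube([62, 1185, 15]);
translate([1659, 412, 339]) cube([62, 1185, 15]);
translate([1850, 412, 339]) cube([62, 1185, 15]);


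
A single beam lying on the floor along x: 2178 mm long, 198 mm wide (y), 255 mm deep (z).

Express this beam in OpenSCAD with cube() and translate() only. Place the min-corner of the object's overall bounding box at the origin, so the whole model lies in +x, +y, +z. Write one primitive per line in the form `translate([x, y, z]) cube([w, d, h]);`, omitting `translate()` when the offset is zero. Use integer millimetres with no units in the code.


cube([2178, 198, 255]);


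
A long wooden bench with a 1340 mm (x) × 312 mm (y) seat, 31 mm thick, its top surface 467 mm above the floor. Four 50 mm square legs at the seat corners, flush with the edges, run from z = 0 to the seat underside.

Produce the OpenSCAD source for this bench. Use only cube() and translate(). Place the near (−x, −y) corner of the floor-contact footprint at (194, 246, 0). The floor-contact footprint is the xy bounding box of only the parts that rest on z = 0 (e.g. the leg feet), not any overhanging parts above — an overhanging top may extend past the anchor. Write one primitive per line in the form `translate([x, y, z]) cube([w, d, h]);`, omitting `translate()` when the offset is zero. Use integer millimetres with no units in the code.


translate([194, 246, 436]) cube([1340, 312, 31]);
translate([194, 246, 0]) cube([50, 50, 436]);
translate([194, 508, 0]) cube([50, 50, 436]);
translate([1484, 246, 0]) cube([50, 50, 436]);
translate([1484, 508, 0]) cube([50, 50, 436]);


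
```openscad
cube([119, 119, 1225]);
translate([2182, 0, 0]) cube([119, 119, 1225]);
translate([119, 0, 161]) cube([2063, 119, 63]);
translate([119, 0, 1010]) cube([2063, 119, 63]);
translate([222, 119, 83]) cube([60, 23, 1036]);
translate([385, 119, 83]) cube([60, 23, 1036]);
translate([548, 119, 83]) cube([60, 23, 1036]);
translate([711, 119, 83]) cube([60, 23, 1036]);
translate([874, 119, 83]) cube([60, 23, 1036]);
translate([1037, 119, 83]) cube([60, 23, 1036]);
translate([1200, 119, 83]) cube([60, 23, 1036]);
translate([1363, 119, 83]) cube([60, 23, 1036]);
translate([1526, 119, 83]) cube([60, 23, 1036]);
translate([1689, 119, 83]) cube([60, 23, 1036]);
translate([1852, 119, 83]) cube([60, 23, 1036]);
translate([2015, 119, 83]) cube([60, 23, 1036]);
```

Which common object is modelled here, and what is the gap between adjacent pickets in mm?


A fence section. The picket gap is 103 mm.

Two posts, two rails, 12 pickets — a fence section. Span 2063 mm holds 12 pickets of 60 mm with 13 equal gaps: ⌊(2063 − 12·60) / 13⌋ = 103 mm.


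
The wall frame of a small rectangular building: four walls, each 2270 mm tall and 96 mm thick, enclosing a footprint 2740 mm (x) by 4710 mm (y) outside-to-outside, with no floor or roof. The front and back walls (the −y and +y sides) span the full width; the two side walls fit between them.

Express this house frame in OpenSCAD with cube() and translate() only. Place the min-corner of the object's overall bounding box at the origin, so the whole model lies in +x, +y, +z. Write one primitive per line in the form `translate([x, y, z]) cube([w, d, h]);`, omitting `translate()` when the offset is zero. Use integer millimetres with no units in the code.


cube([2740, 96, 2270]);
translate([0, 4614, 0]) cube([2740, 96, 2270]);
translate([0, 96, 0]) cube([96, 4518, 2270]);
translate([2644, 96, 0]) cube([96, 4518, 2270]);


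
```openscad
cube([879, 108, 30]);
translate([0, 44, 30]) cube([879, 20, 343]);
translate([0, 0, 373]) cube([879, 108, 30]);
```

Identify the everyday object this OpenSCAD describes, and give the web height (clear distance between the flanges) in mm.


An I-beam. The web height is 343 mm.

Two wide flanges with a thin centred web — an I-beam. Overall 403 mm minus two 30 mm flanges gives a web of 403 − 2·30 = 343 mm.


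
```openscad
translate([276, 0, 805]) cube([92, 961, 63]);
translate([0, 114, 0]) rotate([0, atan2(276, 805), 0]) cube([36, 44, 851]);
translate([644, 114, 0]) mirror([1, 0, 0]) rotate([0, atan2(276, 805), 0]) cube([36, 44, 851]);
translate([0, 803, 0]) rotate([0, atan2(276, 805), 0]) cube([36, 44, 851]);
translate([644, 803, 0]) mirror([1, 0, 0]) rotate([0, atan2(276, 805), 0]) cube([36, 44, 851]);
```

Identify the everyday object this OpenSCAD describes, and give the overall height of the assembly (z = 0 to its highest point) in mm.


A sawhorse. The overall height is 868 mm.

A beam across two mirrored pairs of raked legs — a sawhorse. The beam's underside is at z = 805 (matching the legs' vertical rise in atan2(276, 805)) and the beam is 63 mm tall, so its top is at 805 + 63 = 868 mm. The raked legs top out at the beam's underside, so that is the highest point.


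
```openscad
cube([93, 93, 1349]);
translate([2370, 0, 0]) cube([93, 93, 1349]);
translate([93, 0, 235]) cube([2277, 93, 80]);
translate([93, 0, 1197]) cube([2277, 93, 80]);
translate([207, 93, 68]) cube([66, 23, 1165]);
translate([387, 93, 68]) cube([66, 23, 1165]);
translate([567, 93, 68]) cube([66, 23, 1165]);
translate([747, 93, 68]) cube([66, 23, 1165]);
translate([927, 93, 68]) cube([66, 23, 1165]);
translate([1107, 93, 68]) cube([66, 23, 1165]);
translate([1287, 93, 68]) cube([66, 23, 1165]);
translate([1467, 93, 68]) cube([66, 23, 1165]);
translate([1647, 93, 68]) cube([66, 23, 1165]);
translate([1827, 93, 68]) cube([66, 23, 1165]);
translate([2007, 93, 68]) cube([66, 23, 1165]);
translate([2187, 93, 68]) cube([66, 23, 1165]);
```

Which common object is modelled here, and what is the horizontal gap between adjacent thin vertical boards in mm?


A fence section. The picket gap is 114 mm.

Two posts, two rails, 12 pickets — a fence section. Span 2277 mm holds 12 pickets of 66 mm with 13 equal gaps: ⌊(2277 − 12·66) / 13⌋ = 114 mm.


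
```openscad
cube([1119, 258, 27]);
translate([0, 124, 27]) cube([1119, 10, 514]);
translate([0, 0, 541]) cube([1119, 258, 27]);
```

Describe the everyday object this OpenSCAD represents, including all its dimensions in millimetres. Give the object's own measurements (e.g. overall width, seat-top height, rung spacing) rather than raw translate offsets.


An I-beam lying along x, 1119 mm long. Overall section height 568 mm. Two flanges 258 mm wide (y) and 27 mm thick, one on the floor and one at the top; a web 10 mm thick runs between them, centred on the flange width.


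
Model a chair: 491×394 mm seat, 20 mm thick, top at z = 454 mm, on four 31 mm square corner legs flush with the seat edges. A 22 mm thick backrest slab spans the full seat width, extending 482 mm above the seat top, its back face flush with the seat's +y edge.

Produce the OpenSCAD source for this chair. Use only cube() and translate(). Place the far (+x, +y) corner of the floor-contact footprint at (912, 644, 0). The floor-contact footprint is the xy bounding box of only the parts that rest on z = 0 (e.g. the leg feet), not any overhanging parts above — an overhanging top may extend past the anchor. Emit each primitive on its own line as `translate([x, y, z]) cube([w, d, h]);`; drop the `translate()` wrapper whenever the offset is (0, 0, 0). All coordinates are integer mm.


translate([421, 250, 434]) cube([491, 394, 20]);
translate([421, 250, 0]) cube([31, 31, 434]);
translate([881, 250, 0]) cube([31, 31, 434]);
translate([421, 613, 0]) cube([31, 31, 434]);
translate([881, 613, 0]) cube([31, 31, 434]);
translate([421, 622, 454]) cube([491, 22, 482]);
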